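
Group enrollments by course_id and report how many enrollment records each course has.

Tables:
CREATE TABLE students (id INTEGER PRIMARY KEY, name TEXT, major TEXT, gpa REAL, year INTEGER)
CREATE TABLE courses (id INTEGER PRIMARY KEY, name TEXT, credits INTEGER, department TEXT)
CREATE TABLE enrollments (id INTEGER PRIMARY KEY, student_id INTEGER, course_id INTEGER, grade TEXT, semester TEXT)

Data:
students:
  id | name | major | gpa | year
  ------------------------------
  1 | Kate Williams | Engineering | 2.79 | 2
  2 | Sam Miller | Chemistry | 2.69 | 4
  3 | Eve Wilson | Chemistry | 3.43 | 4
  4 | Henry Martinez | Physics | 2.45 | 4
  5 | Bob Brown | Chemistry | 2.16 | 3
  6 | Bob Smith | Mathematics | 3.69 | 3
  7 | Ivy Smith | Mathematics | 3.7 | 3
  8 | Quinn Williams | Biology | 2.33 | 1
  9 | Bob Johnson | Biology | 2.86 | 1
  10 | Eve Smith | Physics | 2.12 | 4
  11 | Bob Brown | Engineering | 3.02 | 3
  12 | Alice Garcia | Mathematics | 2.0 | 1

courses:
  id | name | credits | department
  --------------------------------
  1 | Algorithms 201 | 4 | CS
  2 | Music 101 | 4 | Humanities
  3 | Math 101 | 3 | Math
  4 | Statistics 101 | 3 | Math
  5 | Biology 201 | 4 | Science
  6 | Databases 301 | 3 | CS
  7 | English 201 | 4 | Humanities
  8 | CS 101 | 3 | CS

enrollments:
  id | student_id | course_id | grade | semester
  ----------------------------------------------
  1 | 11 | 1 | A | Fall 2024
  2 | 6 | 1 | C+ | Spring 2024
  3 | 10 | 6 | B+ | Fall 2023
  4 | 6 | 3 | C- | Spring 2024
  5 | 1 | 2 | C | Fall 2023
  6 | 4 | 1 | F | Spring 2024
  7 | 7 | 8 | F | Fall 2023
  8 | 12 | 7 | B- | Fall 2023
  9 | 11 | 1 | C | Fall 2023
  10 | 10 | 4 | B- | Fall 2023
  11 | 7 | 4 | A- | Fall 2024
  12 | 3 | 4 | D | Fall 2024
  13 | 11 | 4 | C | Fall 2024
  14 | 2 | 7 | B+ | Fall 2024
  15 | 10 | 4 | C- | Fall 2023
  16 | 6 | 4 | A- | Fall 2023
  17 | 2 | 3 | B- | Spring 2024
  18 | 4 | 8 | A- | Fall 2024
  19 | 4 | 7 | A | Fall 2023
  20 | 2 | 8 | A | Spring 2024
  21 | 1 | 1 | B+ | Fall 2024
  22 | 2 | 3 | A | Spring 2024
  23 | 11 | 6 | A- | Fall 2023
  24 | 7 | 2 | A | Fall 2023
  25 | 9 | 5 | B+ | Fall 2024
SELECT course_id, COUNT(*) AS enrollment_count FROM enrollments GROUP BY course_id

Execution result:
course_id | enrollment_count
1 | 5
2 | 2
3 | 3
4 | 6
5 | 1
6 | 2
7 | 3
8 | 3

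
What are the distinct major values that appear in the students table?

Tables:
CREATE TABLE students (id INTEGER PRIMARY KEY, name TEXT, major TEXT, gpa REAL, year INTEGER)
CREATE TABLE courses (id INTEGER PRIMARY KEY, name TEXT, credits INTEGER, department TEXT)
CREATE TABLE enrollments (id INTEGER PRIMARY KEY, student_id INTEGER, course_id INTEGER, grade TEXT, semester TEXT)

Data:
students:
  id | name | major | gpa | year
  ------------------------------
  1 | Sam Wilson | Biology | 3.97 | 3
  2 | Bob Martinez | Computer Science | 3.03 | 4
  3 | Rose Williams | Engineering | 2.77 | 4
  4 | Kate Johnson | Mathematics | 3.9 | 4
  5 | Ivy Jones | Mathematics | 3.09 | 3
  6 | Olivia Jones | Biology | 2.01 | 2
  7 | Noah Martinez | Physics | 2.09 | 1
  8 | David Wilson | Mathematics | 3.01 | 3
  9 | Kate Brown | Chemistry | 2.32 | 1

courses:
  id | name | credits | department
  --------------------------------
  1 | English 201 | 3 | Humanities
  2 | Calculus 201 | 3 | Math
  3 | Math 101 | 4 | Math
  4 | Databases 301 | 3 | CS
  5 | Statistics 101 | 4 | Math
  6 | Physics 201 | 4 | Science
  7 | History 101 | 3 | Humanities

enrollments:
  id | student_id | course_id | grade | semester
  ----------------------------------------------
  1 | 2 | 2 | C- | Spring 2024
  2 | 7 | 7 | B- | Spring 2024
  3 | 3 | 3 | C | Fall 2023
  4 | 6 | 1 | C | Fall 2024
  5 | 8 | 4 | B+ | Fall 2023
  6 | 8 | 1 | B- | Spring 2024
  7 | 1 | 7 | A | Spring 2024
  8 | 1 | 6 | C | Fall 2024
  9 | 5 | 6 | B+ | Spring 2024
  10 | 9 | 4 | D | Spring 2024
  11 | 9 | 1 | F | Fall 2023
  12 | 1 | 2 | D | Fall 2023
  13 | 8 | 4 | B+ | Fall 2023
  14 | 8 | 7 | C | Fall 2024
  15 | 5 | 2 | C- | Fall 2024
SELECT DISTINCT major FROM students

Execution result:
major
Biology
Computer Science
Engineering
Mathematics
Physics
Chemistry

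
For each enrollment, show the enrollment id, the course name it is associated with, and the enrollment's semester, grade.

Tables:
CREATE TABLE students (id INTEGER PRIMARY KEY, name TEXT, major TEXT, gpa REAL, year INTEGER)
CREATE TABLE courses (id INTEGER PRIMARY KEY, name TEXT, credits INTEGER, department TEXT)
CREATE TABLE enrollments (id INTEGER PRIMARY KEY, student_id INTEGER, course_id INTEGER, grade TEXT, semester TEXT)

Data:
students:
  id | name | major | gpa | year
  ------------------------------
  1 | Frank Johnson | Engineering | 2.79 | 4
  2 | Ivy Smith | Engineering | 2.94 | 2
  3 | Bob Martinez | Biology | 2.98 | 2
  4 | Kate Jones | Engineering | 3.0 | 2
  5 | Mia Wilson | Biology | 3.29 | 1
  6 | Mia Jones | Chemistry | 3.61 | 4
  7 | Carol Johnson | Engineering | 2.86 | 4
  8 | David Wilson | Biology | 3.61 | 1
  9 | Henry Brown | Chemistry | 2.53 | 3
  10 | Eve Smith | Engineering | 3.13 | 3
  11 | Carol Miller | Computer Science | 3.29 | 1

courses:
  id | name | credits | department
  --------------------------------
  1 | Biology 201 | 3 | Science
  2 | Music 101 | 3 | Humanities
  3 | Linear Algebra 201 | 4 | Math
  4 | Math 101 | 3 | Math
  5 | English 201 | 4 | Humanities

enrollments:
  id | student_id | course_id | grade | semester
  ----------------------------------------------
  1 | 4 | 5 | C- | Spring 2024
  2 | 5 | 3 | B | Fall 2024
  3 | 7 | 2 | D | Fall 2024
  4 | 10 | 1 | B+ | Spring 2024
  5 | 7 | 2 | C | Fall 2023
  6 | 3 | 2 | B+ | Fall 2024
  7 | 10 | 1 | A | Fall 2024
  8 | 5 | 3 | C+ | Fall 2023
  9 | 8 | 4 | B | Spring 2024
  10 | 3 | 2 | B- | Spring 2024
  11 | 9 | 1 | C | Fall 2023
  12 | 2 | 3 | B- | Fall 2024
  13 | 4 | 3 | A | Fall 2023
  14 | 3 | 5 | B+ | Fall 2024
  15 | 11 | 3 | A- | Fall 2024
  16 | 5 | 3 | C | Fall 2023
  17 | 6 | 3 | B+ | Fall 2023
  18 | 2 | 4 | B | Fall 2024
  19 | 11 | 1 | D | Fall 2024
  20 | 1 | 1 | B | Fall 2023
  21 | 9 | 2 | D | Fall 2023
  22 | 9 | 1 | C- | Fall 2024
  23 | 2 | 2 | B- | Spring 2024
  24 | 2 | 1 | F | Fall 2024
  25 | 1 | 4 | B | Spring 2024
SELECT c.id, p.name AS course, c.semester, c.grade FROM enrollments c JOIN courses p ON c.course_id = p.id

Execution result:
id | course | semester | grade
1 | English 201 | Spring 2024 | C-
2 | Linear Algebra 201 | Fall 2024 | B
3 | Music 101 | Fall 2024 | D
4 | Biology 201 | Spring 2024 | B+
5 | Music 101 | Fall 2023 | C
6 | Music 101 | Fall 2024 | B+
7 | Biology 201 | Fall 2024 | A
8 | Linear Algebra 201 | Fall 2023 | C+
9 | Math 101 | Spring 2024 | B
10 | Music 101 | Spring 2024 | B-
11 | Biology 201 | Fall 2023 | C
12 | Linear Algebra 201 | Fall 2024 | B-
13 | Linear Algebra 201 | Fall 2023 | A
14 | English 201 | Fall 2024 | B+
15 | Linear Algebra 201 | Fall 2024 | A-
16 | Linear Algebra 201 | Fall 2023 | C
17 | Linear Algebra 201 | Fall 2023 | B+
18 | Math 101 | Fall 2024 | B
19 | Biology 201 | Fall 2024 | D
20 | Biology 201 | Fall 2023 | B
21 | Music 101 | Fall 2023 | D
22 | Biology 201 | Fall 2024 | C-
23 | Music 101 | Spring 2024 | B-
24 | Biology 201 | Fall 2024 | F
25 | Math 101 | Spring 2024 | B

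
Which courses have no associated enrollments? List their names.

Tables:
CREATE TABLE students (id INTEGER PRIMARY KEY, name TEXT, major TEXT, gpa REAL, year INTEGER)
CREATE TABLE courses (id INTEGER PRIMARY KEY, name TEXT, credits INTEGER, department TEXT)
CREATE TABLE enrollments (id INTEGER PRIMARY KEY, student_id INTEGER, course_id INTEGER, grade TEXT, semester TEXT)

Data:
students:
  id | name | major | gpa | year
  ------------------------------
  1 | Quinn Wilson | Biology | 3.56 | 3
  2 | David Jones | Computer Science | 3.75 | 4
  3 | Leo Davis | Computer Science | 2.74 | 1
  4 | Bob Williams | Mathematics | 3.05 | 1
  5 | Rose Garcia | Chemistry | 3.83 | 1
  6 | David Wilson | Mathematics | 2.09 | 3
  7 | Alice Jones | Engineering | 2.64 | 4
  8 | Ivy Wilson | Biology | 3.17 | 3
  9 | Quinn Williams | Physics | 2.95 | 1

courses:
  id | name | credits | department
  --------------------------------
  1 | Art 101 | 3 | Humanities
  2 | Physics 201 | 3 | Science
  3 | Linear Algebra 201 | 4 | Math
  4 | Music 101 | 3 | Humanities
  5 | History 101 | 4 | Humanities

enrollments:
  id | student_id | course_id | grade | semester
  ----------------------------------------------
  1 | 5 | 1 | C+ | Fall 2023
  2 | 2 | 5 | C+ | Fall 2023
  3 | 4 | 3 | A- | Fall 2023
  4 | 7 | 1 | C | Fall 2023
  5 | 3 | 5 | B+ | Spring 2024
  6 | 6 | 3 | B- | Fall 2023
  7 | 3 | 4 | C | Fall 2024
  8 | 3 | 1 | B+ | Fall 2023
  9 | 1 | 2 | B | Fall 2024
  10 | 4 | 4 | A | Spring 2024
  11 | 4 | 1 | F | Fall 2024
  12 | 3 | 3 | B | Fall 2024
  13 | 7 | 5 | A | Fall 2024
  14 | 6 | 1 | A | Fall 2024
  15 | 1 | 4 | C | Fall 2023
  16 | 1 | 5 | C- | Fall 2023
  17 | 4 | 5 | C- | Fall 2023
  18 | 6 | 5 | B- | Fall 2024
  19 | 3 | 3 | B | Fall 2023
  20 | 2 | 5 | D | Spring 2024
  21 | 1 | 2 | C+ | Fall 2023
SELECT p.name FROM courses p LEFT JOIN enrollments c ON c.course_id = p.id WHERE c.id IS NULL

Execution result:
(no rows)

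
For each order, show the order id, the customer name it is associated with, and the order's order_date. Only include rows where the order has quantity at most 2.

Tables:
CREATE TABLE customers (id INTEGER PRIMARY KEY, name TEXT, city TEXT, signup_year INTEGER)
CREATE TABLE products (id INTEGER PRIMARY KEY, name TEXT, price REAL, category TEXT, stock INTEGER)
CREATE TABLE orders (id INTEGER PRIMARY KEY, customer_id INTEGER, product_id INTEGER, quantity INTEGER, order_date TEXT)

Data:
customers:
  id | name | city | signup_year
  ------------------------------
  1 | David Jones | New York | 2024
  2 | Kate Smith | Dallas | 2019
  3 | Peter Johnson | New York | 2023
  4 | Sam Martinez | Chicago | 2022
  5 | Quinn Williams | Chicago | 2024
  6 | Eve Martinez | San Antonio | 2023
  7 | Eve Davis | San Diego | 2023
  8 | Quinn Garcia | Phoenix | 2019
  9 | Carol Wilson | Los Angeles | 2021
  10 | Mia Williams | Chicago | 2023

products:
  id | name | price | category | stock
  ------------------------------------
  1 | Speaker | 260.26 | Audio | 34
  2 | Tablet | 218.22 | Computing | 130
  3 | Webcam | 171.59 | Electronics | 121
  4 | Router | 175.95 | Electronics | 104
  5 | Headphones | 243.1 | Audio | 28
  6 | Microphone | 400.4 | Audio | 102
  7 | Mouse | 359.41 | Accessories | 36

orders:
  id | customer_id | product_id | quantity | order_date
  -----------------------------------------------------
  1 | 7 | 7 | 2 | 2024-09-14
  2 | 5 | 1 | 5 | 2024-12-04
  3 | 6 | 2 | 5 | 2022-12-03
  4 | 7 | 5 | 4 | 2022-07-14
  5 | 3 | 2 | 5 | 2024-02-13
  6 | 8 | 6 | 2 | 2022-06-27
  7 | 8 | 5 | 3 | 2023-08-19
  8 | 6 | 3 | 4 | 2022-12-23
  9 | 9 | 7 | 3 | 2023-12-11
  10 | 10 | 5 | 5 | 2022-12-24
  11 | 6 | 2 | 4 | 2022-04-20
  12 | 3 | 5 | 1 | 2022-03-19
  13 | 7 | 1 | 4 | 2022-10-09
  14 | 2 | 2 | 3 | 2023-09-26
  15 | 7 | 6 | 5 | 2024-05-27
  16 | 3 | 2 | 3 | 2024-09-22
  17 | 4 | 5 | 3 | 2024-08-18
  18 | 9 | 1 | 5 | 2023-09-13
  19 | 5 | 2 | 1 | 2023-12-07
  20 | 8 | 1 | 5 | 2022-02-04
SELECT c.id, p.name AS customer, c.order_date FROM orders c JOIN customers p ON c.customer_id = p.id WHERE c.quantity <= 2

Execution result:
id | customer | order_date
1 | Eve Davis | 2024-09-14
6 | Quinn Garcia | 2022-06-27
12 | Peter Johnson | 2022-03-19
19 | Quinn Williams | 2023-12-07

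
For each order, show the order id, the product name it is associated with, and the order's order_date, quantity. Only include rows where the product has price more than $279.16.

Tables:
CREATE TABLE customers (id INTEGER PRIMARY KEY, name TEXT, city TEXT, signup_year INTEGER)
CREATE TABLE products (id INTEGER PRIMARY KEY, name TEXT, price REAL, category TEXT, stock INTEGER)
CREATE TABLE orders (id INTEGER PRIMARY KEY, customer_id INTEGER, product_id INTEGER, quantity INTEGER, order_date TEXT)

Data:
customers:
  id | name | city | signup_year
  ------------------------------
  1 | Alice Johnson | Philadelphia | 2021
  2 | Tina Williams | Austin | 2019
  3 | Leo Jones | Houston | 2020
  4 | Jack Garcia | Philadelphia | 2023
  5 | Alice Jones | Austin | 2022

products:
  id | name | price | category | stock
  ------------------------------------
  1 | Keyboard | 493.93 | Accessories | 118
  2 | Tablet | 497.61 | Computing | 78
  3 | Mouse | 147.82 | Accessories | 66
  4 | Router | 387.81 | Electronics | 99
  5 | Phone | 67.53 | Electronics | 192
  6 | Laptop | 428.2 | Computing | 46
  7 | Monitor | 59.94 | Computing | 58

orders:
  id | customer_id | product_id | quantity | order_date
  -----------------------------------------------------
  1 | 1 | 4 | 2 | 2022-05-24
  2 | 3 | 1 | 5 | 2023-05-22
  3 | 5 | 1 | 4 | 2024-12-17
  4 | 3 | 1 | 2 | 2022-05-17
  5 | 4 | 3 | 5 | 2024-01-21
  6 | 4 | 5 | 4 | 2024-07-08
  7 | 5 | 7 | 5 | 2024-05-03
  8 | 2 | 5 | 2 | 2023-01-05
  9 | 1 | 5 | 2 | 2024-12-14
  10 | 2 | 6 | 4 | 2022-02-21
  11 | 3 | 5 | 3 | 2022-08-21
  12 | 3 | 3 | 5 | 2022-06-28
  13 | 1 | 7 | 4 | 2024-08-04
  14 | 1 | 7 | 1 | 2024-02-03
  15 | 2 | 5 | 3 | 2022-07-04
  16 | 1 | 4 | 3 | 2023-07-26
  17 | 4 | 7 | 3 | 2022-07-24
SELECT c.id, p.name AS product, c.order_date, c.quantity FROM orders c JOIN products p ON c.product_id = p.id WHERE p.price > 279.16

Execution result:
id | product | order_date | quantity
1 | Router | 2022-05-24 | 2
2 | Keyboard | 2023-05-22 | 5
3 | Keyboard | 2024-12-17 | 4
4 | Keyboard | 2022-05-17 | 2
10 | Laptop | 2022-02-21 | 4
16 | Router | 2023-07-26 | 3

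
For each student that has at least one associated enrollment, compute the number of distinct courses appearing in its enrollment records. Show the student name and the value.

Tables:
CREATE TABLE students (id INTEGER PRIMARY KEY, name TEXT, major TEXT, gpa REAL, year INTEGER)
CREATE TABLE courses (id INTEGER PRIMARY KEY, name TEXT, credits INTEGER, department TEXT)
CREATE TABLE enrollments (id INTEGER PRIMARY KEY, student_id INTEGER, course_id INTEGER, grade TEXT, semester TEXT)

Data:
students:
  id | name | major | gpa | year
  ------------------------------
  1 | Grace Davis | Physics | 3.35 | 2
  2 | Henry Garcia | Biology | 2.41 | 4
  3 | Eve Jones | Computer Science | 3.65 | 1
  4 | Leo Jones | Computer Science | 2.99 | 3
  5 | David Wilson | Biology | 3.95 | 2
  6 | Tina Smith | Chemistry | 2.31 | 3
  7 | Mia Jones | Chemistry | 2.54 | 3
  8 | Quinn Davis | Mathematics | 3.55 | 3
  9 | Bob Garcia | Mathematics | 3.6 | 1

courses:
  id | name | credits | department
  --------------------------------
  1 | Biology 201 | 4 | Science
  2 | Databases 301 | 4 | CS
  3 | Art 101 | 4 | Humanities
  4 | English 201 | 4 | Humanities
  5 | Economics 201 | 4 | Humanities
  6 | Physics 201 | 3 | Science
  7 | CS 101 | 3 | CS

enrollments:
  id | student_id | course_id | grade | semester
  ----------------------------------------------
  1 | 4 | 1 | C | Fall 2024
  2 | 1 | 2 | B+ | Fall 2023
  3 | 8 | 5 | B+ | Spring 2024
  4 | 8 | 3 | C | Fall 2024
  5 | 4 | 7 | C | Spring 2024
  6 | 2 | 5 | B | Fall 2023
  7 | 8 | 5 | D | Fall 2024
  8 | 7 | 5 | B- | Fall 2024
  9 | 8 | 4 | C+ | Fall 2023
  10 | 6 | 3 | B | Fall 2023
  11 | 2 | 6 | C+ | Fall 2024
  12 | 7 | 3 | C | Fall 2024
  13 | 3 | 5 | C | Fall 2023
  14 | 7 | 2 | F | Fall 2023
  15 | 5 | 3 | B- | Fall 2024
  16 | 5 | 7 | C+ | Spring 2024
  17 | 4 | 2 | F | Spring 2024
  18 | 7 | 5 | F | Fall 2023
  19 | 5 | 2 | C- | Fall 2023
SELECT p.name, COUNT(DISTINCT c.course_id) AS distinct_course_count FROM enrollments c JOIN students p ON c.student_id = p.id GROUP BY p.id, p.name

Execution result:
name | distinct_course_count
Grace Davis | 1
Henry Garcia | 2
Eve Jones | 1
Leo Jones | 3
David Wilson | 3
Tina Smith | 1
Mia Jones | 3
Quinn Davis | 3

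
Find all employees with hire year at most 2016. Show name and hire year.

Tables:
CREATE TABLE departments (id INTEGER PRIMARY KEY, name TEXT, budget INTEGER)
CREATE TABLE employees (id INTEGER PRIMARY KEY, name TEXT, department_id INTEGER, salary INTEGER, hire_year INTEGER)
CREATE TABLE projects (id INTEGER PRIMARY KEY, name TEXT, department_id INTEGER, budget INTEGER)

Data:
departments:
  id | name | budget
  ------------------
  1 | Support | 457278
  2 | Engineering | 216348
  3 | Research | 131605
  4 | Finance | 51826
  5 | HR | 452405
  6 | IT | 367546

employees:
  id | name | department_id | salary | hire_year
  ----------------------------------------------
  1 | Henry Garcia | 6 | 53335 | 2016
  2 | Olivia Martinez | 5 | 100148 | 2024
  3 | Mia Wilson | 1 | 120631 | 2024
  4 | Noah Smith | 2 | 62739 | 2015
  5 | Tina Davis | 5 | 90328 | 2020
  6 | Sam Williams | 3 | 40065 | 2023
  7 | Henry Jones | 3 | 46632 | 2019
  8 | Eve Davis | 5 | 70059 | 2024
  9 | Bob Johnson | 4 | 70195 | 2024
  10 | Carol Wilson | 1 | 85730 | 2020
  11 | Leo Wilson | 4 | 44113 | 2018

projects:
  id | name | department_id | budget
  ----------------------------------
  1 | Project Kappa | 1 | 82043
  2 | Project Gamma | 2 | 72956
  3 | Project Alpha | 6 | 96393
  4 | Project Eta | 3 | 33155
SELECT name, hire_year FROM employees WHERE hire_year <= 2016

Execution result:
name | hire_year
Henry Garcia | 2016
Noah Smith | 2015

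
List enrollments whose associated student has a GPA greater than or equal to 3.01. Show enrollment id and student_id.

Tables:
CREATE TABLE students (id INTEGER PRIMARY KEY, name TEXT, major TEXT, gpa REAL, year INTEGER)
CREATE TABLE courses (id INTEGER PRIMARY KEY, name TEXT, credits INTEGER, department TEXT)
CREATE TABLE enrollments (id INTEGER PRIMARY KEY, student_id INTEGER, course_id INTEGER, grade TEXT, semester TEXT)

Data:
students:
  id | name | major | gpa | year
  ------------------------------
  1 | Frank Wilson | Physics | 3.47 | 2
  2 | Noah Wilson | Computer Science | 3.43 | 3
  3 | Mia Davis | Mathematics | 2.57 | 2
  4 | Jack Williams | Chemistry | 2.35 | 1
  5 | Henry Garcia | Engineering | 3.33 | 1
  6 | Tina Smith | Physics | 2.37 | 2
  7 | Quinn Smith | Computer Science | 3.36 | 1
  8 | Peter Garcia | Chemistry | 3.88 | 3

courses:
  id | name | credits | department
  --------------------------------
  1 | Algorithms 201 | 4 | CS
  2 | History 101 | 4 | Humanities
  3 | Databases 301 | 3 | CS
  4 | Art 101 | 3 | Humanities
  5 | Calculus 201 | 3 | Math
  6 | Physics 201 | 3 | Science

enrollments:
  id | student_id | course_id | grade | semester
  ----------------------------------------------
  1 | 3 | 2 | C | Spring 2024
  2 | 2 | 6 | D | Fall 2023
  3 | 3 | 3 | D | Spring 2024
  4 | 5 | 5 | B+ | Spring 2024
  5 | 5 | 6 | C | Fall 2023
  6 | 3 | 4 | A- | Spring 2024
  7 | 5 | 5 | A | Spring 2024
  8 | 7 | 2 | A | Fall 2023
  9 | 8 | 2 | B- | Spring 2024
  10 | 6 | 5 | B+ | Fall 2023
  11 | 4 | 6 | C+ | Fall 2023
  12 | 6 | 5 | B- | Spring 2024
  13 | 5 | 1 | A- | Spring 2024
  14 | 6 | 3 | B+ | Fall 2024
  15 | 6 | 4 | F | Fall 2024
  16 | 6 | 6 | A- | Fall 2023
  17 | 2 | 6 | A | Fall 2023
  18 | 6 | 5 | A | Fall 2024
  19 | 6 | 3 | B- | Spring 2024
SELECT id, student_id FROM enrollments WHERE student_id IN (SELECT id FROM students WHERE gpa >= 3.01)

Execution result:
id | student_id
2 | 2
4 | 5
5 | 5
7 | 5
8 | 7
9 | 8
13 | 5
17 | 2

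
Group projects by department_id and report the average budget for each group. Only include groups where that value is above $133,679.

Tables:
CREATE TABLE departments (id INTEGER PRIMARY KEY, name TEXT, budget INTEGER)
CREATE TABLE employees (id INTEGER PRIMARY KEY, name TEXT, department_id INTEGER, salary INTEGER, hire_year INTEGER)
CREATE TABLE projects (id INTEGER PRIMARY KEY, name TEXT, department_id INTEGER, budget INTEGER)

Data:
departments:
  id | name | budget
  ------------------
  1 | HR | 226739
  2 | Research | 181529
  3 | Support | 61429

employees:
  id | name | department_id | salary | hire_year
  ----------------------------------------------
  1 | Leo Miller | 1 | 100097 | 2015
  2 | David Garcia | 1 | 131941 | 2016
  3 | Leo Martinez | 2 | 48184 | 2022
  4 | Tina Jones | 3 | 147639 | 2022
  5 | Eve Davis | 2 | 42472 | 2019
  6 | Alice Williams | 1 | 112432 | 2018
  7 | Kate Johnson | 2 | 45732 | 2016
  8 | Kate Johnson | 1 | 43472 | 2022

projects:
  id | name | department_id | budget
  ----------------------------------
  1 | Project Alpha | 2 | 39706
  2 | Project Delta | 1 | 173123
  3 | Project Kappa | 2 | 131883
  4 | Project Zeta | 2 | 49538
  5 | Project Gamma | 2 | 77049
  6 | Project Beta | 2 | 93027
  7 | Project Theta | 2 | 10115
SELECT department_id, AVG(budget) AS avg_budget FROM projects GROUP BY department_id HAVING AVG(budget) > 133679

Execution result:
department_id | avg_budget
1 | 173123.00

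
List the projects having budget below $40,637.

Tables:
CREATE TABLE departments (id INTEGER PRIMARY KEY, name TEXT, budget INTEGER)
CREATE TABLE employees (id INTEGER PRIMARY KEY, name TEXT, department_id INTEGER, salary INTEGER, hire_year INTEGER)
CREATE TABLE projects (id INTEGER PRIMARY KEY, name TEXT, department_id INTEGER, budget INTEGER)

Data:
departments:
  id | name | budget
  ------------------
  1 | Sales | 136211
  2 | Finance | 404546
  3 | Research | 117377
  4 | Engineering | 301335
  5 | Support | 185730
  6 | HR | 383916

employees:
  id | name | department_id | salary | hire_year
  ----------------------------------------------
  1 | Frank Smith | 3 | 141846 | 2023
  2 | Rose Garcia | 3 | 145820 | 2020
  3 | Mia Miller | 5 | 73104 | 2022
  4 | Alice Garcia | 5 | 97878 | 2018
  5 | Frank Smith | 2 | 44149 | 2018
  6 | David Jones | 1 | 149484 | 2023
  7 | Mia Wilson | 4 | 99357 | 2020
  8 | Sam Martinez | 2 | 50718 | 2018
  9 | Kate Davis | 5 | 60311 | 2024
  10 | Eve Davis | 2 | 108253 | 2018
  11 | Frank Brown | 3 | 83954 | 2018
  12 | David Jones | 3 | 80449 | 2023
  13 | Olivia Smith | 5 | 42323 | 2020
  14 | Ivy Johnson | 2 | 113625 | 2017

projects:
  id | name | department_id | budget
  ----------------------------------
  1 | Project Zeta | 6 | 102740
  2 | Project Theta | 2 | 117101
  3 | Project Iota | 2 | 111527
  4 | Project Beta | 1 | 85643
SELECT name, budget FROM projects WHERE budget < 40637

Execution result:
(no rows)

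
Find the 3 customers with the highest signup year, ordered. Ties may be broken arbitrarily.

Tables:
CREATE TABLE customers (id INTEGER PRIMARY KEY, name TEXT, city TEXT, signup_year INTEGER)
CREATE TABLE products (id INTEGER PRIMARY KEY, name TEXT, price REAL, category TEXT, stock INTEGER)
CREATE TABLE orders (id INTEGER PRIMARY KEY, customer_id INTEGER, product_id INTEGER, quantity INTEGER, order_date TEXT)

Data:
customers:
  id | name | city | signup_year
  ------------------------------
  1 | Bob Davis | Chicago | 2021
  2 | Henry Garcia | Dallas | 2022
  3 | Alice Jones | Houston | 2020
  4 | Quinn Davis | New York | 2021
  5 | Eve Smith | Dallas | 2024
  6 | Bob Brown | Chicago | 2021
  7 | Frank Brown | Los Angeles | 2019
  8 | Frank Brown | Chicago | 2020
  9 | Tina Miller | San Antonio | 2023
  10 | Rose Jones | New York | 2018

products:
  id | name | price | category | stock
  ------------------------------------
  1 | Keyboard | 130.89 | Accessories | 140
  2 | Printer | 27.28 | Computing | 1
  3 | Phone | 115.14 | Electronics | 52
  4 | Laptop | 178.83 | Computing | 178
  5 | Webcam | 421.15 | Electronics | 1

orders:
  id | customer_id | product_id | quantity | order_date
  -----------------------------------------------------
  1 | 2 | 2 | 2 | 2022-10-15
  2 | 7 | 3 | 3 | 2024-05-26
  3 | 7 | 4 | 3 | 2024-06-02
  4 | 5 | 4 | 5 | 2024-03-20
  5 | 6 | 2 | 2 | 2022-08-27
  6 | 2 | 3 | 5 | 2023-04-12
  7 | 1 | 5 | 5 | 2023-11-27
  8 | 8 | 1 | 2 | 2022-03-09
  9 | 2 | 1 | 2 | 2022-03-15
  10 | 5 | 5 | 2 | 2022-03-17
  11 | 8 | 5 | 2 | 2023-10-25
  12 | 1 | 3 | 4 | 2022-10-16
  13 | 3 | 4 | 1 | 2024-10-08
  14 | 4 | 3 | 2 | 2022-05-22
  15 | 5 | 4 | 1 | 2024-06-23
SELECT name, signup_year FROM customers ORDER BY signup_year DESC LIMIT 3

Execution result:
name | signup_year
Eve Smith | 2024
Tina Miller | 2023
Henry Garcia | 2022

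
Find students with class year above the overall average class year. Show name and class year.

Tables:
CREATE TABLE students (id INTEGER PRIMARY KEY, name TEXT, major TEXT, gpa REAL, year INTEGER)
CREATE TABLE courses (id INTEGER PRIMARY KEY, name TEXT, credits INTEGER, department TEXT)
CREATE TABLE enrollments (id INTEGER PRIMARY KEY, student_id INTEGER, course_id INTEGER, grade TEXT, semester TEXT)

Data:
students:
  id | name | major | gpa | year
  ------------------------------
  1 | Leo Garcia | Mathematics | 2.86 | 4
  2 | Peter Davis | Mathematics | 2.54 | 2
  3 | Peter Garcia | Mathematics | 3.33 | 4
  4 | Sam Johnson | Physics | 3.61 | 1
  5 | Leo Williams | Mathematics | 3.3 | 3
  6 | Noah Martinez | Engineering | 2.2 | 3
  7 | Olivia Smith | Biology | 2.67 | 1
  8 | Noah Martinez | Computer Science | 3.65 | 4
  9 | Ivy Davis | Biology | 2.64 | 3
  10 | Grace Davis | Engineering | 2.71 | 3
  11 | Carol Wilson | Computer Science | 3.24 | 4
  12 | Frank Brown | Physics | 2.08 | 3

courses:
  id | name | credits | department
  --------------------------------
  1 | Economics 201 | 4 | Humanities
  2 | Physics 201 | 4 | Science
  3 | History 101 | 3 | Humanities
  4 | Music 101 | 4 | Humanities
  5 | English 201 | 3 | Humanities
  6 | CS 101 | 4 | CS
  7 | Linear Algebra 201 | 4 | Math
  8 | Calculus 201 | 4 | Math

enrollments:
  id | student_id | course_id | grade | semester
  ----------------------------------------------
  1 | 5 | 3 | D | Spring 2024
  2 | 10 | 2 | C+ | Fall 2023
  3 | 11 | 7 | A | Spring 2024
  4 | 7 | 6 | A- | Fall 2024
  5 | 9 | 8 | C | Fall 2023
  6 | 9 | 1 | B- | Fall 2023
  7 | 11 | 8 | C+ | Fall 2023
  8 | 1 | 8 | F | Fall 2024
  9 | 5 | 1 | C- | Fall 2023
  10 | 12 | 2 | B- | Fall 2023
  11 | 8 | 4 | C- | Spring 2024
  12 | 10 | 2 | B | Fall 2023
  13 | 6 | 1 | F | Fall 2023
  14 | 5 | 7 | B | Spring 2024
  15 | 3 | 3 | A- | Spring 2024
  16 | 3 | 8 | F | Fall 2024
SELECT name, year FROM students WHERE year > (SELECT AVG(year) FROM students)

Execution result:
name | year
Leo Garcia | 4
Peter Garcia | 4
Leo Williams | 3
Noah Martinez | 3
Noah Martinez | 4
Ivy Davis | 3
Grace Davis | 3
Carol Wilson | 4
Frank Brown | 3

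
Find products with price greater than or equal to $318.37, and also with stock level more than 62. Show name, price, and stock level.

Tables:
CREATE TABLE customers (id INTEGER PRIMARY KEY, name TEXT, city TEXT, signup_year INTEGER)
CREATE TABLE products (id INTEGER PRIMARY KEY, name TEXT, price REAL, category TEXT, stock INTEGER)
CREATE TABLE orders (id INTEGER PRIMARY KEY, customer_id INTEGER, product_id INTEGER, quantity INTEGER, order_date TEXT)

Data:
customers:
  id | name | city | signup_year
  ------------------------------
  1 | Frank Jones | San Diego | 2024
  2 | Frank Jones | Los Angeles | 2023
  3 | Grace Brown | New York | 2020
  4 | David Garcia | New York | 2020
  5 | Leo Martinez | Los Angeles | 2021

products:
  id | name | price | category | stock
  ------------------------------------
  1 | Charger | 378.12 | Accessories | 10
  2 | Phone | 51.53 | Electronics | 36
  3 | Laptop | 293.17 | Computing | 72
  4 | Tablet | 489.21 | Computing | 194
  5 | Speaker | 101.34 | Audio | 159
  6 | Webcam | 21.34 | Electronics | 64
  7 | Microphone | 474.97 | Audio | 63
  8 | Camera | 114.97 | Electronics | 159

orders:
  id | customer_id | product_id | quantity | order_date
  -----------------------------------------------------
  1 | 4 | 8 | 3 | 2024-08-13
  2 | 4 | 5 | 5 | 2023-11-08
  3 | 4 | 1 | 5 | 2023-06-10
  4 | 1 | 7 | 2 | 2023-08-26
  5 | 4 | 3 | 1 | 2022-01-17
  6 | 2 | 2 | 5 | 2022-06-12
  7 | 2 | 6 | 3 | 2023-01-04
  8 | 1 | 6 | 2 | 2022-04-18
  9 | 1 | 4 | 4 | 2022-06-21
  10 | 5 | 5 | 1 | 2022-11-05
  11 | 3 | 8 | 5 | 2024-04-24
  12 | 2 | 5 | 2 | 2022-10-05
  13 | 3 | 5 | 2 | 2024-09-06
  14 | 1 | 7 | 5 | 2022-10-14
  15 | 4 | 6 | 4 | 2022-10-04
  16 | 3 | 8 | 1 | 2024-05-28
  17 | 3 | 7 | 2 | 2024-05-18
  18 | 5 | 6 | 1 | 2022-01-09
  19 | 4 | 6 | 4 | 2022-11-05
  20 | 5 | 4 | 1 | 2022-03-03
SELECT name, price, stock FROM products WHERE price >= 318.37 AND stock > 62

Execution result:
name | price | stock
Tablet | 489.21 | 194
Microphone | 474.97 | 63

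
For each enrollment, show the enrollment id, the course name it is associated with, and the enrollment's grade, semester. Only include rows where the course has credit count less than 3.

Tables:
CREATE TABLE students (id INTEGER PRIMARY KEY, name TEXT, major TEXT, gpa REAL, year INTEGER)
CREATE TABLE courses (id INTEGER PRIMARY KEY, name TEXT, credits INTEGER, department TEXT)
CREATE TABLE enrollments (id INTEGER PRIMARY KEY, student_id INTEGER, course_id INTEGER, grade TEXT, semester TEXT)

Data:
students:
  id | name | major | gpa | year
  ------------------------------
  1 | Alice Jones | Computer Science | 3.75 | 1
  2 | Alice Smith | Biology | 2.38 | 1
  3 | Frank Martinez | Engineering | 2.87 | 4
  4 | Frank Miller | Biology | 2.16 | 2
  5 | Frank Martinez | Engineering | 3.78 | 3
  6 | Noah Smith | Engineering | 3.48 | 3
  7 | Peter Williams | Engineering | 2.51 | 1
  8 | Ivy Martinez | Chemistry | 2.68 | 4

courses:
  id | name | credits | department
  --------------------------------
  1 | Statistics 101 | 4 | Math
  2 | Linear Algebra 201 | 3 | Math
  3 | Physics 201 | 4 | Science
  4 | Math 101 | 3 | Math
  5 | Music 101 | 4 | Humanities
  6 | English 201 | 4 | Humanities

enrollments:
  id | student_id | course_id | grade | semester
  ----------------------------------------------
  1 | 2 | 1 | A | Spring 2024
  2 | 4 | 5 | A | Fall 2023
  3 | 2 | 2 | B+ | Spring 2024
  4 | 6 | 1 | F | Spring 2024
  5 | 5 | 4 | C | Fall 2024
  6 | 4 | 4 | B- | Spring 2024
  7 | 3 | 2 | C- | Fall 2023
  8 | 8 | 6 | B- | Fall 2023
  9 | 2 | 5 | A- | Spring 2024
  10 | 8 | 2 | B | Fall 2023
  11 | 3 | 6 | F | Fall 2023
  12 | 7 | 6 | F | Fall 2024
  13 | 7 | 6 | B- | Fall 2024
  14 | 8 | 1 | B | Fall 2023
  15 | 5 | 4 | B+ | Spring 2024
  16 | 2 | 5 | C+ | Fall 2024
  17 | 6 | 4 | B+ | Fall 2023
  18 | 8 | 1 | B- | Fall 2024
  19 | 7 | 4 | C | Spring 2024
SELECT c.id, p.name AS course, c.grade, c.semester FROM enrollments c JOIN courses p ON c.course_id = p.id WHERE p.credits < 3

Execution result:
(no rows)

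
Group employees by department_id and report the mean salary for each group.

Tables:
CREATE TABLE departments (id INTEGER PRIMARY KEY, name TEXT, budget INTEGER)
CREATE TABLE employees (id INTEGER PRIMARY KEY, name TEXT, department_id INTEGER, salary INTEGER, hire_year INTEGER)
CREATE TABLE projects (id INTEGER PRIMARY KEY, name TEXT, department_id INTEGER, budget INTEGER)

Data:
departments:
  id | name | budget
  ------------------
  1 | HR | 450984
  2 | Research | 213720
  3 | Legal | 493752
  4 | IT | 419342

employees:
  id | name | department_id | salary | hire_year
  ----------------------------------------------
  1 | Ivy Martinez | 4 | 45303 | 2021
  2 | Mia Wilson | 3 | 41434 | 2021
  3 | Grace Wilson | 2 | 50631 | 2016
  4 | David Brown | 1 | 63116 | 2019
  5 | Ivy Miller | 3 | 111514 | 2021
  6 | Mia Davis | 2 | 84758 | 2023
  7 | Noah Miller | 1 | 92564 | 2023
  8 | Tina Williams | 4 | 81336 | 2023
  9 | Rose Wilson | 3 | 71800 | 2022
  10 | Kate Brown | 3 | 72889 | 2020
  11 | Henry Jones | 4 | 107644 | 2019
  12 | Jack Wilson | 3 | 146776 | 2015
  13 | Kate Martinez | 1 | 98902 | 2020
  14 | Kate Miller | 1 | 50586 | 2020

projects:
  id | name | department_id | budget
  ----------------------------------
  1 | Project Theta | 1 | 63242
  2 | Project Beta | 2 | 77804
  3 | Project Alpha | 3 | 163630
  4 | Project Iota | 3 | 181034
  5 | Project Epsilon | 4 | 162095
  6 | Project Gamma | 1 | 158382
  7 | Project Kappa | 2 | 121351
SELECT department_id, AVG(salary) AS avg_salary FROM employees GROUP BY department_id

Execution result:
department_id | avg_salary
1 | 76292.00
2 | 67694.50
3 | 88882.60
4 | 78094.33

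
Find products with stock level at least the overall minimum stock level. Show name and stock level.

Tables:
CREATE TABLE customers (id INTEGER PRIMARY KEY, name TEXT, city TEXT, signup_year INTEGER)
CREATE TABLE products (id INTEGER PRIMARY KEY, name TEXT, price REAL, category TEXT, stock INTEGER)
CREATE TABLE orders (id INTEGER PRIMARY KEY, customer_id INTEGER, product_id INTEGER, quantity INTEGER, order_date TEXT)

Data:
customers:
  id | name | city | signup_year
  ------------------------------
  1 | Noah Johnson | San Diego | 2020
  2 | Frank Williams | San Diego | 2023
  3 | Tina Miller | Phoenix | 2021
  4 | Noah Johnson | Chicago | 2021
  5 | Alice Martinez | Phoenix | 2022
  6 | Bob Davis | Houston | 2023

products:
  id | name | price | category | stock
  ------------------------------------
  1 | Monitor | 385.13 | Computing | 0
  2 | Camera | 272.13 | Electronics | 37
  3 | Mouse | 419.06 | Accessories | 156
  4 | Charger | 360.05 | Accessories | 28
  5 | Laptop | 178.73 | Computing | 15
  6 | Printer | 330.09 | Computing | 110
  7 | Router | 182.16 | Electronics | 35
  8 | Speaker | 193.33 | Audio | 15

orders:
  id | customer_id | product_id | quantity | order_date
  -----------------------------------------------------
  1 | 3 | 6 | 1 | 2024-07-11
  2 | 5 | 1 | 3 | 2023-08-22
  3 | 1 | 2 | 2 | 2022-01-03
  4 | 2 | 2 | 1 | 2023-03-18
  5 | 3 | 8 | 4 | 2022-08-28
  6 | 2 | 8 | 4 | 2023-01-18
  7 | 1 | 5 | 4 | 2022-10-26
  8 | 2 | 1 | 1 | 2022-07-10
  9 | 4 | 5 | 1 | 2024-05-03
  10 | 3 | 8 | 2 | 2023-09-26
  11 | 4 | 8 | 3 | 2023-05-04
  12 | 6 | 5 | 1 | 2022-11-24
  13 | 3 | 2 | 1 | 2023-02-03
SELECT name, stock FROM products WHERE stock >= (SELECT MIN(stock) FROM products)

Execution result:
name | stock
Monitor | 0
Camera | 37
Mouse | 156
Charger | 28
Laptop | 15
Printer | 110
Router | 35
Speaker | 15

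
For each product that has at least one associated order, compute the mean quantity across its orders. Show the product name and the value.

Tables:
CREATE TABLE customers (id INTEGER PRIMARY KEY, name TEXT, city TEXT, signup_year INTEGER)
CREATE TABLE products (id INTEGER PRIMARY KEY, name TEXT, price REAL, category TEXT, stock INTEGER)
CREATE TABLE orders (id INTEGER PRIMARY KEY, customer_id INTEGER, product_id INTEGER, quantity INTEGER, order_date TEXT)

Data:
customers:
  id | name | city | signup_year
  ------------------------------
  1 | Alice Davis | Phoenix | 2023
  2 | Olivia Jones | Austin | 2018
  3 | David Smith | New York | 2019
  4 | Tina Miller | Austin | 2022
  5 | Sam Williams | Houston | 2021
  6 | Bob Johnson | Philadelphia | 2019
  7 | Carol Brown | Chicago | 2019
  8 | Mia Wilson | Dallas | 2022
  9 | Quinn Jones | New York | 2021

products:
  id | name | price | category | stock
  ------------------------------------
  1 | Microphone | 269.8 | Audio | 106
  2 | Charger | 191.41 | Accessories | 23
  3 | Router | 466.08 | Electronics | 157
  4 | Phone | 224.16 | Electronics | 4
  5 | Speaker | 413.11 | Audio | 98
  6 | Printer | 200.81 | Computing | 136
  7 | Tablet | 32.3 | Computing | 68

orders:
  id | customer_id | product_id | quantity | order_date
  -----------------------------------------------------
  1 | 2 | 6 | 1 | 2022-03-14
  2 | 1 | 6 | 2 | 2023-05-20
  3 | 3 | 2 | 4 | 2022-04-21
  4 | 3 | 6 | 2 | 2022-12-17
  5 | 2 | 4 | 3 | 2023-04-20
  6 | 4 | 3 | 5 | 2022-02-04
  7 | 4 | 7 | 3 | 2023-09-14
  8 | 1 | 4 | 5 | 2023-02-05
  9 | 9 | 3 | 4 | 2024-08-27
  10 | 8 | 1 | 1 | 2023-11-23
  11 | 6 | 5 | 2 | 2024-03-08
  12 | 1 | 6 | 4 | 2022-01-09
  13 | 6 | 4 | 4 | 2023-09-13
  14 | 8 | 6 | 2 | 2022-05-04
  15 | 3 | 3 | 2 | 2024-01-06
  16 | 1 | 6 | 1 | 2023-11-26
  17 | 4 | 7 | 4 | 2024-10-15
SELECT p.name, AVG(c.quantity) AS avg_quantity FROM orders c JOIN products p ON c.product_id = p.id GROUP BY p.id, p.name

Execution result:
name | avg_quantity
Microphone | 1.00
Charger | 4.00
Router | 3.67
Phone | 4.00
Speaker | 2.00
Printer | 2.00
Tablet | 3.50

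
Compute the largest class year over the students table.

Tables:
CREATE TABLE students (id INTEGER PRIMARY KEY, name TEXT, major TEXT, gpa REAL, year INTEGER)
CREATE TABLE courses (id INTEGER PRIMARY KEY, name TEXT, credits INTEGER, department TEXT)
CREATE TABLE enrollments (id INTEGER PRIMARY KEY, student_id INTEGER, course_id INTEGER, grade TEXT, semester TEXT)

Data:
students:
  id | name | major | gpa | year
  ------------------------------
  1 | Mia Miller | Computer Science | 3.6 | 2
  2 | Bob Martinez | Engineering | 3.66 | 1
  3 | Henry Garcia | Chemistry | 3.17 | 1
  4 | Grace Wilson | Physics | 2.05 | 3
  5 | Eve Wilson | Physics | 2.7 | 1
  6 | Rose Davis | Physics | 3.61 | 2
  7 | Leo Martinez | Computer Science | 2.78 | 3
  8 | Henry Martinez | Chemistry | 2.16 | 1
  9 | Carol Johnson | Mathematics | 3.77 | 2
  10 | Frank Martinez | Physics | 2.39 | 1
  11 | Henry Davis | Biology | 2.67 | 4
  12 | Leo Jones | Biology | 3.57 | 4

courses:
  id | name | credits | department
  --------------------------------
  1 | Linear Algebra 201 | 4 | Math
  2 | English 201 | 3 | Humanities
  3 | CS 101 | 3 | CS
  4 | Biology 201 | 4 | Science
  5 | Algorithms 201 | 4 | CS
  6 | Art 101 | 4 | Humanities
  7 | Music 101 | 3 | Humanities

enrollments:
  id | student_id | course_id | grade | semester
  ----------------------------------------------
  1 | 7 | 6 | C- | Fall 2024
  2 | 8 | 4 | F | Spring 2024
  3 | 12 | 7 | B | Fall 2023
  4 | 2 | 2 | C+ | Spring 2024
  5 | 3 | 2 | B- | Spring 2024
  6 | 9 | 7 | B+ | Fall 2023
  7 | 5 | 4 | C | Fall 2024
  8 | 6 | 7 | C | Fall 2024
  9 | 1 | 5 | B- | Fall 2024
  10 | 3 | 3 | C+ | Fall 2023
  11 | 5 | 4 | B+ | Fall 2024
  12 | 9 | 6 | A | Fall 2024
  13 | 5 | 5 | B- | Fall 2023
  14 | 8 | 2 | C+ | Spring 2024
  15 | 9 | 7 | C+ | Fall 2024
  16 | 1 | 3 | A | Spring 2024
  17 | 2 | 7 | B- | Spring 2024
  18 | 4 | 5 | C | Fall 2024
SELECT MAX(year) FROM students

Execution result:
4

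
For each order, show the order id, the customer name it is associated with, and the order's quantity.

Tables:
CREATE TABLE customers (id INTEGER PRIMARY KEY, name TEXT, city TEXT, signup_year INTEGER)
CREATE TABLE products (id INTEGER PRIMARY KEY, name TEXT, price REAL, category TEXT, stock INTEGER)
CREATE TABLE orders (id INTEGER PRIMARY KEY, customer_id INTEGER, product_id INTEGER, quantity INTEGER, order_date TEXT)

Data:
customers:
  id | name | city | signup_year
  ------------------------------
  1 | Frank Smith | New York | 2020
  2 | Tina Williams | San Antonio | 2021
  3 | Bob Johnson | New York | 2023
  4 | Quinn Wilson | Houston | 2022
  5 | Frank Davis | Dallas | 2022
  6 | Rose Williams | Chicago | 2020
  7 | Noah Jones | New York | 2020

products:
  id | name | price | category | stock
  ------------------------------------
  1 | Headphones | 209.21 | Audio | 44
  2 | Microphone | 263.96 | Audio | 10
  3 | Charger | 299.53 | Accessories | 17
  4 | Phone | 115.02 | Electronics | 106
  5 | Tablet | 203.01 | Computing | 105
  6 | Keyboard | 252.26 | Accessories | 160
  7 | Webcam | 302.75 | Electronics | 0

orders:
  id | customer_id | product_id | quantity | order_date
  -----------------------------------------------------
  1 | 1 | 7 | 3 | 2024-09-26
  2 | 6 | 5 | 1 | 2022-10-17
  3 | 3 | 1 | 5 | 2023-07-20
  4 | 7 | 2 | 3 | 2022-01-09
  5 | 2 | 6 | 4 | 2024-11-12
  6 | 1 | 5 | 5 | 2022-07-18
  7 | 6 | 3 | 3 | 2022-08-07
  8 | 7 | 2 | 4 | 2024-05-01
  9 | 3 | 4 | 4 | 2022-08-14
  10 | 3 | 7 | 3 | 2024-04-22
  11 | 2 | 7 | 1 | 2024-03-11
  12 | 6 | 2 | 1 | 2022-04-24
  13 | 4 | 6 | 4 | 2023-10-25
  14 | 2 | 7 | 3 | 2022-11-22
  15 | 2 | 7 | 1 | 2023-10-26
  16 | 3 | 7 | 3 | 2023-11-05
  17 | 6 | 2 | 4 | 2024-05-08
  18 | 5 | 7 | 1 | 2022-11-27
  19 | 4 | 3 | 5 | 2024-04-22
SELECT c.id, p.name AS customer, c.quantity FROM orders c JOIN customers p ON c.customer_id = p.id

Execution result:
id | customer | quantity
1 | Frank Smith | 3
2 | Rose Williams | 1
3 | Bob Johnson | 5
4 | Noah Jones | 3
5 | Tina Williams | 4
6 | Frank Smith | 5
7 | Rose Williams | 3
8 | Noah Jones | 4
9 | Bob Johnson | 4
10 | Bob Johnson | 3
11 | Tina Williams | 1
12 | Rose Williams | 1
13 | Quinn Wilson | 4
14 | Tina Williams | 3
15 | Tina Williams | 1
16 | Bob Johnson | 3
17 | Rose Williams | 4
18 | Frank Davis | 1
19 | Quinn Wilson | 5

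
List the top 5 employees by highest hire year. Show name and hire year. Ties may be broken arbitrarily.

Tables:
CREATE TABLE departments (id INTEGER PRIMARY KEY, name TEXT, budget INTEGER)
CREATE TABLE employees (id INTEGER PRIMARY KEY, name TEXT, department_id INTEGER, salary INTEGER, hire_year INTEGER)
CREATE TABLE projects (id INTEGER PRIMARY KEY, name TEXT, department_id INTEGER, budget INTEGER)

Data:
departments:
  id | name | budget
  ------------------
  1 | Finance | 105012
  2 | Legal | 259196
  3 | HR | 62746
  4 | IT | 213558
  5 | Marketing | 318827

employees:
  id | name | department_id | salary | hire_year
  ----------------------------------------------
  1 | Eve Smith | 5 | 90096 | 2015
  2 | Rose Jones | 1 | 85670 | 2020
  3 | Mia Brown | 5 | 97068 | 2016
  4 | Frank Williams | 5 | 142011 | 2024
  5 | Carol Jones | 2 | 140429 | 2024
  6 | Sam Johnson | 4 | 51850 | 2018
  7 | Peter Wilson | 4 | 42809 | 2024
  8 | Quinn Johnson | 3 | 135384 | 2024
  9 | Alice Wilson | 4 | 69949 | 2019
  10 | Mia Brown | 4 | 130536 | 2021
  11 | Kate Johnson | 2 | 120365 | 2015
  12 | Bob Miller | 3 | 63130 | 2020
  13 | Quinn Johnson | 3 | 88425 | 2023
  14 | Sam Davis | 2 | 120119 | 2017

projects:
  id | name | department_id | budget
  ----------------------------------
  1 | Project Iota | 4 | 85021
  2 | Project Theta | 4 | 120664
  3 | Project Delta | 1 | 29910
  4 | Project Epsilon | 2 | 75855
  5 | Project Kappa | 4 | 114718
SELECT name, hire_year FROM employees ORDER BY hire_year DESC LIMIT 5

Execution result:
name | hire_year
Frank Williams | 2024
Carol Jones | 2024
Peter Wilson | 2024
Quinn Johnson | 2024
Quinn Johnson | 2023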